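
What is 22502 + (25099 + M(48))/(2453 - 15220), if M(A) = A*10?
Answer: 287257455/12767 ≈ 22500.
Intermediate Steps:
M(A) = 10*A
22502 + (25099 + M(48))/(2453 - 15220) = 22502 + (25099 + 10*48)/(2453 - 15220) = 22502 + (25099 + 480)/(-12767) = 22502 + 25579*(-1/12767) = 22502 - 25579/12767 = 287257455/12767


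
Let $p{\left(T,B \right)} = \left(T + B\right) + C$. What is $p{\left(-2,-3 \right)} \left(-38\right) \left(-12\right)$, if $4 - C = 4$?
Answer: $-2280$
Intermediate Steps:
$C = 0$ ($C = 4 - 4 = 0$)
$p{\left(T,B \right)} = B + T$ ($p{\left(T,B \right)} = \left(T + B\right) + 0 = \left(B + T\right) + 0 = B + T$)
$p{\left(-2,-3 \right)} \left(-38\right) \left(-12\right) = \left(-3 - 2\right) \left(-38\right) \left(-12\right) = \left(-5\right) \left(-38\right) \left(-12\right) = 190 \left(-12\right) = -2280$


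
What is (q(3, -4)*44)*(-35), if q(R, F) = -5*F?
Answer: -30800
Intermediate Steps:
(q(3, -4)*44)*(-35) = (-5*(-4)*44)*(-35) = (20*44)*(-35) = 880*(-35) = -30800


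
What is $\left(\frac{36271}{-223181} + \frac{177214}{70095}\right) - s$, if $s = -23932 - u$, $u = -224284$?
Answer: $- \frac{3134244073630651}{15643872195} \approx -2.0035 \cdot 10^{5}$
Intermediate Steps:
$s = 200352$ ($s = -23932 - -224284 = -23932 + 224284 = 200352$)
$\left(\frac{36271}{-223181} + \frac{177214}{70095}\right) - s = \left(\frac{36271}{-223181} + \frac{177214}{70095}\right) - 200352 = \left(36271 \left(- \frac{1}{223181}\right) + 177214 \cdot \frac{1}{70095}\right) - 200352 = \left(- \frac{36271}{223181} + \frac{177214}{70095}\right) - 200352 = \frac{37008381989}{15643872195} - 200352 = - \frac{3134244073630651}{15643872195}$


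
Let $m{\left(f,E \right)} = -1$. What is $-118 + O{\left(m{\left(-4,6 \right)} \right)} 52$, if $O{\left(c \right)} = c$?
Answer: $-170$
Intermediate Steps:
$-118 + O{\left(m{\left(-4,6 \right)} \right)} 52 = -118 - 52 = -170$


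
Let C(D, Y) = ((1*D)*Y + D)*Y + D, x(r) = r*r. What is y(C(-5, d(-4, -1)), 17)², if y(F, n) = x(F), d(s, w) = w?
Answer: 625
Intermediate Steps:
x(r) = r²
C(D, Y) = D + Y*(D + D*Y) (C(D, Y) = (D*Y + D)*Y + D = (D + D*Y)*Y + D = Y*(D + D*Y) + D = D + Y*(D + D*Y))
y(F, n) = F²
y(C(-5, d(-4, -1)), 17)² = ((-5*(1 - 1 + (-1)²))²)² = ((-5*(1 - 1 + 1))²)² = ((-5*1)²)² = ((-5)²)² = 25² = 625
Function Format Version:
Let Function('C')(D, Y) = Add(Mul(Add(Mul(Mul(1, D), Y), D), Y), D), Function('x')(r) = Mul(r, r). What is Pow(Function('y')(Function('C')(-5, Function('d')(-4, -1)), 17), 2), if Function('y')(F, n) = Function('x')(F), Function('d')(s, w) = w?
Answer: 625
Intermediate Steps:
Function('x')(r) = Pow(r, 2)
Function('C')(D, Y) = Add(D, Mul(Y, Add(D, Mul(D, Y)))) (Function('C')(D, Y) = Add(Mul(Add(Mul(D, Y), D), Y), D) = Add(Mul(Add(D, Mul(D, Y)), Y), D) = Add(Mul(Y, Add(D, Mul(D, Y))), D) = Add(D, Mul(Y, Add(D, Mul(D, Y)))))
Function('y')(F, n) = Pow(F, 2)
Pow(Function('y')(Function('C')(-5, Function('d')(-4, -1)), 17), 2) = Pow(Pow(Mul(-5, Add(1, -1, Pow(-1, 2))), 2), 2) = Pow(Pow(Mul(-5, Add(1, -1, 1)), 2), 2) = Pow(Pow(Mul(-5, 1), 2), 2) = Pow(Pow(-5, 2), 2) = Pow(25, 2) = 625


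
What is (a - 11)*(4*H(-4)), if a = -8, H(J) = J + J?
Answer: 608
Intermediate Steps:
H(J) = 2*J
(a - 11)*(4*H(-4)) = (-8 - 11)*(4*(2*(-4))) = -76*(-8) = -19*(-32) = 608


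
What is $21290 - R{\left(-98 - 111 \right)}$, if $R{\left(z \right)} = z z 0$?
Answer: $21290$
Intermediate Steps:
$R{\left(z \right)} = 0$ ($R{\left(z \right)} = z^{2} \cdot 0 = 0$)
$21290 - R{\left(-98 - 111 \right)} = 21290 - 0 = 21290 + 0 = 21290$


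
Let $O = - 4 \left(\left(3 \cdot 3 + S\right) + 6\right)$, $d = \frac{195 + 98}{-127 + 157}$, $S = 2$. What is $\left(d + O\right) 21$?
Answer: $- \frac{12229}{10} \approx -1222.9$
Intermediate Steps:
$d = \frac{293}{30} \approx 9.7667$
$O = -68$ ($O = - 4 \left(\left(3 \cdot 3 + 2\right) + 6\right) = - 4 \left(\left(9 + 2\right) + 6\right) = - 4 \left(11 + 6\right) = \left(-4\right) 17 = -68$)
$\left(d + O\right) 21 = \left(\frac{293}{30} - 68\right) 21 = \left(- \frac{1747}{30}\right) 21 = - \frac{12229}{10}$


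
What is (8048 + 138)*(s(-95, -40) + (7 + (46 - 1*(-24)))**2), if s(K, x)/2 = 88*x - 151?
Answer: -11566818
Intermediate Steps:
s(K, x) = -302 + 176*x (s(K, x) = 2*(88*x - 151) = 2*(-151 + 88*x) = -302 + 176*x)
(8048 + 138)*(s(-95, -40) + (7 + (46 - 1*(-24)))**2) = (8048 + 138)*((-302 + 176*(-40)) + (7 + (46 - 1*(-24)))**2) = 8186*((-302 - 7040) + (7 + (46 + 24))**2) = 8186*(-7342 + (7 + 70)**2) = 8186*(-7342 + 77**2) = 8186*(-7342 + 5929) = 8186*(-1413) = -11566818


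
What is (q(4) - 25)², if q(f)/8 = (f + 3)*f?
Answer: 39601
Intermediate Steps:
q(f) = 8*f*(3 + f) (q(f) = 8*((f + 3)*f) = 8*((3 + f)*f) = 8*(f*(3 + f)) = 8*f*(3 + f))
(q(4) - 25)² = (8*4*(3 + 4) - 25)² = (8*4*7 - 25)² = (224 - 25)² = 199² = 39601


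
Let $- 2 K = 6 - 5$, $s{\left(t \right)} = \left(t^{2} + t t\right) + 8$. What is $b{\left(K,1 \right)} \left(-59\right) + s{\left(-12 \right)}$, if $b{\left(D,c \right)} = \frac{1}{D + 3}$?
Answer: $\frac{1362}{5} \approx 272.4$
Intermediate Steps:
$s{\left(t \right)} = 8 + 2 t^{2}$ ($s{\left(t \right)} = \left(t^{2} + t^{2}\right) + 8 = 2 t^{2} + 8 = 8 + 2 t^{2}$)
$K = - \frac{1}{2}$ ($K = - \frac{6 - 5}{2} = \left(- \frac{1}{2}\right) 1 = - \frac{1}{2} \approx -0.5$)
$b{\left(D,c \right)} = \frac{1}{3 + D}$
$b{\left(K,1 \right)} \left(-59\right) + s{\left(-12 \right)} = \frac{1}{3 - \frac{1}{2}} \left(-59\right) + \left(8 + 2 \left(-12\right)^{2}\right) = \frac{1}{\frac{5}{2}} \left(-59\right) + \left(8 + 2 \cdot 144\right) = \frac{2}{5} \left(-59\right) + \left(8 + 288\right) = - \frac{118}{5} + 296 = \frac{1362}{5}$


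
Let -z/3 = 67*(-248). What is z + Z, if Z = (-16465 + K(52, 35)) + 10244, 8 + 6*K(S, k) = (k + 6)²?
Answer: 263435/6 ≈ 43906.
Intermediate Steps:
K(S, k) = -4/3 + (6 + k)²/6 (K(S, k) = -4/3 + (k + 6)²/6 = -4/3 + (6 + k)²/6)
Z = -35653/6 (Z = (-16465 + (-4/3 + (6 + 35)²/6)) + 10244 = (-16465 + (-4/3 + (⅙)*41²)) + 10244 = (-16465 + (-4/3 + (⅙)*1681)) + 10244 = (-16465 + (-4/3 + 1681/6)) + 10244 = (-16465 + 1673/6) + 10244 = -97117/6 + 10244 = -35653/6 ≈ -5942.2)
z = 49848 (z = -201*(-248) = -3*(-16616) = 49848)
z + Z = 49848 - 35653/6 = 263435/6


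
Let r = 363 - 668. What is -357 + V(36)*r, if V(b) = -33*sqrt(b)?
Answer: 60033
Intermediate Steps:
r = -305
-357 + V(36)*r = -357 - 33*sqrt(36)*(-305) = -357 - 33*6*(-305) = -357 - 198*(-305) = -357 + 60390 = 60033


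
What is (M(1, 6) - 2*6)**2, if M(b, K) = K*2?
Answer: 0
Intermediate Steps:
M(b, K) = 2*K
(M(1, 6) - 2*6)**2 = (2*6 - 2*6)**2 = (12 - 12)**2 = 0**2 = 0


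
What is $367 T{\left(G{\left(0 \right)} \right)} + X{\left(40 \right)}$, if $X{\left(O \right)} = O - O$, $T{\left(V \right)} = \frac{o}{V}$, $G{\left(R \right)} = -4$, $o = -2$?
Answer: $\frac{367}{2} \approx 183.5$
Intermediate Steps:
$T{\left(V \right)} = - \frac{2}{V}$
$X{\left(O \right)} = 0$
$367 T{\left(G{\left(0 \right)} \right)} + X{\left(40 \right)} = 367 \left(- \frac{2}{-4}\right) + 0 = 367 \left(\left(-2\right) \left(- \frac{1}{4}\right)\right) + 0 = 367 \cdot \frac{1}{2} + 0 = \frac{367}{2} + 0 = \frac{367}{2}$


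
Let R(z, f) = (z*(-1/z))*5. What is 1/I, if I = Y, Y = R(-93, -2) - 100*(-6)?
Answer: 1/595 ≈ 0.0016807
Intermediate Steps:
R(z, f) = -5 (R(z, f) = -1*5 = -5)
Y = 595 (Y = -5 - 100*(-6) = -5 - 1*(-600) = -5 + 600 = 595)
I = 595
1/I = 1/595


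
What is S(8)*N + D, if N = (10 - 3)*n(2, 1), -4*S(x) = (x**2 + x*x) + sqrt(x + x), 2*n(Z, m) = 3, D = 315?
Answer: -63/2 ≈ -31.500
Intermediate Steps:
n(Z, m) = 3/2 (n(Z, m) = (1/2)*3 = 3/2)
S(x) = -x**2/2 - sqrt(2)*sqrt(x)/4 (S(x) = -((x**2 + x*x) + sqrt(x + x))/4 = -((x**2 + x**2) + sqrt(2*x))/4 = -(2*x**2 + sqrt(2)*sqrt(x))/4 = -x**2/2 - sqrt(2)*sqrt(x)/4)
N = 21/2 (N = (10 - 3)*(3/2) = 7*(3/2) = 21/2 ≈ 10.500)
S(8)*N + D = (-1/2*8**2 - sqrt(2)*sqrt(8)/4)*(21/2) + 315 = (-1/2*64 - sqrt(2)*2*sqrt(2)/4)*(21/2) + 315 = (-32 - 1)*(21/2) + 315 = -33*21/2 + 315 = -693/2 + 315 = -63/2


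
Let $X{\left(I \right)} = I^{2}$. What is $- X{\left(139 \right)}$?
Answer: $-19321$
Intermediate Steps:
$- X{\left(139 \right)} = - 139^{2} = \left(-1\right) 19321 = -19321$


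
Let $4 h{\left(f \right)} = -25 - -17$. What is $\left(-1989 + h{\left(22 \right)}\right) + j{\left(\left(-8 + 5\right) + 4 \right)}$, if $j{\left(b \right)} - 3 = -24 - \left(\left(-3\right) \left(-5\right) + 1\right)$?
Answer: $-2028$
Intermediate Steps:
$h{\left(f \right)} = -2$ ($h{\left(f \right)} = \frac{-25 - -17}{4} = \frac{-25 + 17}{4} = \frac{1}{4} \left(-8\right) = -2$)
$j{\left(b \right)} = -37$ ($j{\left(b \right)} = 3 - \left(25 + 15\right) = 3 - 40 = -37$)
$\left(-1989 + h{\left(22 \right)}\right) + j{\left(\left(-8 + 5\right) + 4 \right)} = \left(-1989 - 2\right) - 37 = -1991 - 37 = -2028$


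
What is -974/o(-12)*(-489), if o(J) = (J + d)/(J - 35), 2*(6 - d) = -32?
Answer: -11192721/5 ≈ -2.2385e+6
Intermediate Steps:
d = 22 (d = 6 - ½*(-32) = 6 + 16 = 22)
o(J) = (22 + J)/(-35 + J) (o(J) = (J + 22)/(J - 35) = (22 + J)/(-35 + J))
-974/o(-12)*(-489) = -974*(-35 - 12)/(22 - 12)*(-489) = -974/(10/(-47))*(-489) = -974/((-1/47*10))*(-489) = -974/(-10/47)*(-489) = -974*(-47/10)*(-489) = (22889/5)*(-489) = -11192721/5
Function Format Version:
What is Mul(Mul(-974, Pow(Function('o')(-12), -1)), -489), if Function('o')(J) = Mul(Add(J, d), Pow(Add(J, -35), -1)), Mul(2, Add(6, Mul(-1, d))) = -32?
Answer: Rational(-11192721, 5) ≈ -2.2385e+6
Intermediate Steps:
d = 22 (d = Add(6, Mul(Rational(-1, 2), -32)) = Add(6, 16) = 22)
Function('o')(J) = Mul(Pow(Add(-35, J), -1), Add(22, J)) (Function('o')(J) = Mul(Add(J, 22), Pow(Add(J, -35), -1)) = Mul(Add(22, J), Pow(Add(-35, J), -1)) = Mul(Pow(Add(-35, J), -1), Add(22, J)))
Mul(Mul(-974, Pow(Function('o')(-12), -1)), -489) = Mul(Mul(-974, Pow(Mul(Pow(Add(-35, -12), -1), Add(22, -12)), -1)), -489) = Mul(Mul(-974, Pow(Mul(Pow(-47, -1), 10), -1)), -489) = Mul(Mul(-974, Pow(Mul(Rational(-1, 47), 10), -1)), -489) = Mul(Mul(-974, Pow(Rational(-10, 47), -1)), -489) = Mul(Mul(-974, Rational(-47, 10)), -489) = Mul(Rational(22889, 5), -489) = Rational(-11192721, 5)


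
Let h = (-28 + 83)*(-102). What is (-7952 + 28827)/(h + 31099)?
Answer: 20875/25489 ≈ 0.81898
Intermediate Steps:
h = -5610 (h = 55*(-102) = -5610)
(-7952 + 28827)/(h + 31099) = (-7952 + 28827)/(-5610 + 31099) = 20875/25489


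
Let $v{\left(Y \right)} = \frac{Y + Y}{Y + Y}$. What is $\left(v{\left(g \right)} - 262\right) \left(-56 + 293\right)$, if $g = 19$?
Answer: $-61857$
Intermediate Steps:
$v{\left(Y \right)} = 1$ ($v{\left(Y \right)} = \frac{2 Y}{2 Y} = 2 Y \frac{1}{2 Y} = 1$)
$\left(v{\left(g \right)} - 262\right) \left(-56 + 293\right) = \left(1 - 262\right) \left(-56 + 293\right) = \left(1 - 262\right) 237 = \left(-261\right) 237 = -61857$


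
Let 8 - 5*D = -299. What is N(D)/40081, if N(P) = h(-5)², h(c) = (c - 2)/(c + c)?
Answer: 49/4008100 ≈ 1.2225e-5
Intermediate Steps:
D = 307/5 (D = 8/5 - ⅕*(-299) = 8/5 + 299/5 = 307/5 ≈ 61.400)
h(c) = (-2 + c)/(2*c) (h(c) = (-2 + c)/((2*c)) = (-2 + c)*(1/(2*c)) = (-2 + c)/(2*c))
N(P) = 49/100 (N(P) = ((½)*(-2 - 5)/(-5))² = ((½)*(-⅕)*(-7))² = (7/10)² = 49/100)
N(D)/40081 = (49/100)/40081 = (49/100)*(1/40081) = 49/4008100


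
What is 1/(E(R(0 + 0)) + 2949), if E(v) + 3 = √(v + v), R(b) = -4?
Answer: 1473/4339462 - I*√2/4339462 ≈ 0.00033944 - 3.259e-7*I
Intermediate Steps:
E(v) = -3 + √2*√v (E(v) = -3 + √(v + v) = -3 + √(2*v) = -3 + √2*√v)
1/(E(R(0 + 0)) + 2949) = 1/((-3 + √2*√(-4)) + 2949) = 1/((-3 + √2*(2*I)) + 2949) = 1/((-3 + 2*I*√2) + 2949) = 1/(2946 + 2*I*√2)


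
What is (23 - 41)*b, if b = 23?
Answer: -414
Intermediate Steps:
(23 - 41)*b = (23 - 41)*23 = -18*23 = -414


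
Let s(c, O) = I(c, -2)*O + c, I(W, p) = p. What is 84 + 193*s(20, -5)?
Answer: 5874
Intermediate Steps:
s(c, O) = c - 2*O (s(c, O) = -2*O + c = c - 2*O)
84 + 193*s(20, -5) = 84 + 193*(20 - 2*(-5)) = 84 + 193*(20 + 10) = 84 + 193*30 = 84 + 5790 = 5874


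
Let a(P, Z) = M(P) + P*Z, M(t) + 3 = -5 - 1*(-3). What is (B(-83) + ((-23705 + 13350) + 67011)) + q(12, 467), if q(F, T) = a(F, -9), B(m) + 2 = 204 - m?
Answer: 56828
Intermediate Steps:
M(t) = -5 (M(t) = -3 + (-5 - 1*(-3)) = -3 + (-5 + 3) = -3 - 2 = -5)
B(m) = 202 - m (B(m) = -2 + (204 - m) = 202 - m)
a(P, Z) = -5 + P*Z
q(F, T) = -5 - 9*F (q(F, T) = -5 + F*(-9) = -5 - 9*F)
(B(-83) + ((-23705 + 13350) + 67011)) + q(12, 467) = ((202 - 1*(-83)) + ((-23705 + 13350) + 67011)) + (-5 - 9*12) = ((202 + 83) + (-10355 + 67011)) + (-5 - 108) = (285 + 56656) - 113 = 56941 - 113 = 56828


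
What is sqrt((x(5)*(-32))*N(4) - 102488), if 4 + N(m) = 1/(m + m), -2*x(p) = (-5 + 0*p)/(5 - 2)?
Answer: I*sqrt(921462)/3 ≈ 319.98*I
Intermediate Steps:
x(p) = 5/6 (x(p) = -(-5 + 0*p)/(2*(5 - 2)) = -(-5 + 0)/(2*3) = -(-5)/(2*3) = -1/2*(-5/3) = 5/6)
N(m) = -4 + 1/(2*m) (N(m) = -4 + 1/(m + m) = -4 + 1/(2*m))
sqrt((x(5)*(-32))*N(4) - 102488) = sqrt(((5/6)*(-32))*(-4 + (1/2)/4) - 102488) = sqrt(-80*(-4 + (1/2)*(1/4))/3 - 102488) = sqrt(-80*(-4 + 1/8)/3 - 102488) = sqrt(-80/3*(-31/8) - 102488) = sqrt(310/3 - 102488) = sqrt(-307154/3) = I*sqrt(921462)/3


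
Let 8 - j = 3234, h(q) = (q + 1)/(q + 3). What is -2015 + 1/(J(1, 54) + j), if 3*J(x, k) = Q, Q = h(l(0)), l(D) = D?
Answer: -58501504/29033 ≈ -2015.0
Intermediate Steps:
h(q) = (1 + q)/(3 + q)
j = -3226 (j = 8 - 1*3234 = 8 - 3234 = -3226)
Q = 1/3 (Q = (1 + 0)/(3 + 0) = 1/3 ≈ 0.33333)
J(x, k) = 1/9 (J(x, k) = (1/3)*(1/3) = 1/9)
-2015 + 1/(J(1, 54) + j) = -2015 + 1/(1/9 - 3226) = -2015 + 1/(-29033/9) = -2015 - 9/29033 = -58501504/29033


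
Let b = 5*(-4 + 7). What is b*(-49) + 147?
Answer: -588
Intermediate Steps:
b = 15 (b = 5*3 = 15)
b*(-49) + 147 = 15*(-49) + 147 = -735 + 147 = -588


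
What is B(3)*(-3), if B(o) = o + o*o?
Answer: -36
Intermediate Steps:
B(o) = o + o²
B(3)*(-3) = (3*(1 + 3))*(-3) = (3*4)*(-3) = 12*(-3) = -36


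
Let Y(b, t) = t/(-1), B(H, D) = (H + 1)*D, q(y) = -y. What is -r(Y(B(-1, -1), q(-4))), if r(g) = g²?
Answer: -16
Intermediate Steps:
B(H, D) = D*(1 + H) (B(H, D) = (1 + H)*D = D*(1 + H))
Y(b, t) = -t (Y(b, t) = t*(-1) = -t)
-r(Y(B(-1, -1), q(-4))) = -(-(-1)*(-4))² = -(-1*4)² = -1*(-4)² = -1*16 = -16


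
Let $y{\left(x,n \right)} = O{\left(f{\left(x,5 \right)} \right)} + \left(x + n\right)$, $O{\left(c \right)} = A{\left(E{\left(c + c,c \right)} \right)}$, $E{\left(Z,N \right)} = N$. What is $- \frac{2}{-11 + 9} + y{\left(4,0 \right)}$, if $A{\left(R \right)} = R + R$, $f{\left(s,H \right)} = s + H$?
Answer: $23$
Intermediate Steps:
$f{\left(s,H \right)} = H + s$
$A{\left(R \right)} = 2 R$
$O{\left(c \right)} = 2 c$
$y{\left(x,n \right)} = 10 + n + 3 x$ ($y{\left(x,n \right)} = 2 \left(5 + x\right) + \left(x + n\right) = \left(10 + 2 x\right) + \left(n + x\right) = 10 + n + 3 x$)
$- \frac{2}{-11 + 9} + y{\left(4,0 \right)} = - \frac{2}{-11 + 9} + \left(10 + 0 + 3 \cdot 4\right) = - \frac{2}{-2} + \left(10 + 0 + 12\right) = \left(-2\right) \left(- \frac{1}{2}\right) + 22 = 1 + 22 = 23$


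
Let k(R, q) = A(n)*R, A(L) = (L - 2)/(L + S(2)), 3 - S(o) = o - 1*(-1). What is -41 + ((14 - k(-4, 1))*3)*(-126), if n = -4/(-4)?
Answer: -3821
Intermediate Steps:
S(o) = 2 - o (S(o) = 3 - (o - 1*(-1)) = 3 - (o + 1) = 3 - (1 + o) = 3 + (-1 - o) = 2 - o)
n = 1 (n = -4*(-¼) = 1)
A(L) = (-2 + L)/L (A(L) = (L - 2)/(L + (2 - 1*2)) = (-2 + L)/(L + (2 - 2)) = (-2 + L)/(L + 0) = (-2 + L)/L)
k(R, q) = -R (k(R, q) = ((-2 + 1)/1)*R = (1*(-1))*R = -R)
-41 + ((14 - k(-4, 1))*3)*(-126) = -41 + ((14 - (-1)*(-4))*3)*(-126) = -41 + ((14 - 1*4)*3)*(-126) = -41 + ((14 - 4)*3)*(-126) = -41 + (10*3)*(-126) = -41 + 30*(-126) = -41 - 3780 = -3821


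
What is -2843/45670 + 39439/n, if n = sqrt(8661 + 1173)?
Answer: -2843/45670 + 39439*sqrt(9834)/9834 ≈ 397.64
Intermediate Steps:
n = sqrt(9834) ≈ 99.167
-2843/45670 + 39439/n = -2843/45670 + 39439/(sqrt(9834)) = -2843*1/45670 + 39439*(sqrt(9834)/9834) = -2843/45670 + 39439*sqrt(9834)/9834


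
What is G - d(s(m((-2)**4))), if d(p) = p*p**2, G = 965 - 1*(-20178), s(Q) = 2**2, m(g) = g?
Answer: 21079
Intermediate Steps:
s(Q) = 4
G = 21143 (G = 965 + 20178 = 21143)
d(p) = p**3
G - d(s(m((-2)**4))) = 21143 - 1*4**3 = 21143 - 1*64 = 21143 - 64 = 21079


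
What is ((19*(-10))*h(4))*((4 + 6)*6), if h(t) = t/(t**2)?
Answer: -2850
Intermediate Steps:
h(t) = 1/t (h(t) = t/t**2 = 1/t)
((19*(-10))*h(4))*((4 + 6)*6) = ((19*(-10))/4)*((4 + 6)*6) = (-190*1/4)*(10*6) = -95/2*60 = -2850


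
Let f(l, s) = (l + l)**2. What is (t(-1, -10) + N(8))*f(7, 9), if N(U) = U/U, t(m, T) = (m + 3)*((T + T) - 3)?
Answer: -8820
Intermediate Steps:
t(m, T) = (-3 + 2*T)*(3 + m) (t(m, T) = (3 + m)*(2*T - 3) = (3 + m)*(-3 + 2*T) = (-3 + 2*T)*(3 + m))
f(l, s) = 4*l**2 (f(l, s) = (2*l)**2 = 4*l**2)
N(U) = 1
(t(-1, -10) + N(8))*f(7, 9) = ((-9 - 3*(-1) + 6*(-10) + 2*(-10)*(-1)) + 1)*(4*7**2) = ((-9 + 3 - 60 + 20) + 1)*(4*49) = (-46 + 1)*196 = -45*196 = -8820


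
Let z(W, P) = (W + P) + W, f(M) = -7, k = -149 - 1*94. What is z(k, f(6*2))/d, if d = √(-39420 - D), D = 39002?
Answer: 493*I*√78422/78422 ≈ 1.7605*I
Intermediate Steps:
k = -243 (k = -149 - 94 = -243)
d = I*√78422 (d = √(-39420 - 1*39002) = √(-39420 - 39002) = √(-78422) = I*√78422 ≈ 280.04*I)
z(W, P) = P + 2*W (z(W, P) = (P + W) + W = P + 2*W)
z(k, f(6*2))/d = (-7 + 2*(-243))/((I*√78422)) = (-7 - 486)*(-I*√78422/78422) = -(-493)*I*√78422/78422 = 493*I*√78422/78422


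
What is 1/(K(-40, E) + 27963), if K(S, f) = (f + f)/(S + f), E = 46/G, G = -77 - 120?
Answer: 3963/110817415 ≈ 3.5762e-5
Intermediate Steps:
G = -197
E = -46/197 (E = 46/(-197) = 46*(-1/197) = -46/197 ≈ -0.23350)
K(S, f) = 2*f/(S + f) (K(S, f) = (2*f)/(S + f) = 2*f/(S + f))
1/(K(-40, E) + 27963) = 1/(2*(-46/197)/(-40 - 46/197) + 27963) = 1/(2*(-46/197)/(-7926/197) + 27963) = 1/(2*(-46/197)*(-197/7926) + 27963) = 1/(46/3963 + 27963) = 1/(110817415/3963) = 3963/110817415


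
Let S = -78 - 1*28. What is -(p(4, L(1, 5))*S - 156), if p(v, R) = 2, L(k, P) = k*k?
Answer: 368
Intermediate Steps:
S = -106 (S = -78 - 28 = -106)
L(k, P) = k**2
-(p(4, L(1, 5))*S - 156) = -(2*(-106) - 156) = -(-212 - 156) = -1*(-368) = 368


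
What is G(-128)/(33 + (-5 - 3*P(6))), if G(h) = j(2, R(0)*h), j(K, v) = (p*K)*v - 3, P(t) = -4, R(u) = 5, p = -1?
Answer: 1277/40 ≈ 31.925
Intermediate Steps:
j(K, v) = -3 - K*v (j(K, v) = (-K)*v - 3 = -K*v - 3 = -3 - K*v)
G(h) = -3 - 10*h (G(h) = -3 - 1*2*5*h = -3 - 10*h)
G(-128)/(33 + (-5 - 3*P(6))) = (-3 - 10*(-128))/(33 + (-5 - 3*(-4))) = (-3 + 1280)/(33 + (-5 + 12)) = 1277/(33 + 7) = 1277/40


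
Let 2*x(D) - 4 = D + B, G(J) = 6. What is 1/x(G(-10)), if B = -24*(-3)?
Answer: 1/41 ≈ 0.024390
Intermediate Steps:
B = 72
x(D) = 38 + D/2 (x(D) = 2 + (D + 72)/2 = 2 + (72 + D)/2 = 2 + (36 + D/2) = 38 + D/2)
1/x(G(-10)) = 1/(38 + (½)*6) = 1/(38 + 3) = 1/41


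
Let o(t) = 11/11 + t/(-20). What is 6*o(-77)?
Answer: 291/10 ≈ 29.100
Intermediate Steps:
o(t) = 1 - t/20 (o(t) = 11*(1/11) + t*(-1/20) = 1 - t/20)
6*o(-77) = 6*(1 - 1/20*(-77)) = 6*(1 + 77/20) = 6*(97/20) = 291/10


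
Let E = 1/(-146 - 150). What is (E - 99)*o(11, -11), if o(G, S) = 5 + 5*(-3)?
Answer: 146525/148 ≈ 990.03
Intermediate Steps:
o(G, S) = -10 (o(G, S) = 5 - 15 = -10)
E = -1/296 (E = 1/(-296) = -1/296 ≈ -0.0033784)
(E - 99)*o(11, -11) = (-1/296 - 99)*(-10) = -29305/296*(-10) = 146525/148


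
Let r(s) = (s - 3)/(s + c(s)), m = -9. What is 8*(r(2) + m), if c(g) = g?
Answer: -74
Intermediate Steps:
r(s) = (-3 + s)/(2*s) (r(s) = (s - 3)/(s + s) = (-3 + s)/((2*s)) = (-3 + s)*(1/(2*s)) = (-3 + s)/(2*s))
8*(r(2) + m) = 8*((½)*(-3 + 2)/2 - 9) = 8*((½)*(½)*(-1) - 9) = 8*(-¼ - 9) = 8*(-37/4) = -74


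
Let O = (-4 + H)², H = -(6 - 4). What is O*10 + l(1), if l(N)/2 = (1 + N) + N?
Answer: 366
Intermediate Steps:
H = -2 (H = -1*2 = -2)
l(N) = 2 + 4*N (l(N) = 2*((1 + N) + N) = 2*(1 + 2*N) = 2 + 4*N)
O = 36 (O = (-4 - 2)² = (-6)² = 36)
O*10 + l(1) = 36*10 + (2 + 4*1) = 360 + (2 + 4) = 360 + 6 = 366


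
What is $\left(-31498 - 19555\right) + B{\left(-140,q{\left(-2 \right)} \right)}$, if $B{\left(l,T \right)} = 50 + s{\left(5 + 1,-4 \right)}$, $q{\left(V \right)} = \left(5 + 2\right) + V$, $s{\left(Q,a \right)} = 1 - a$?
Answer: $-50998$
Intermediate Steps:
$q{\left(V \right)} = 7 + V$
$B{\left(l,T \right)} = 55$ ($B{\left(l,T \right)} = 50 + \left(1 - -4\right) = 50 + \left(1 + 4\right) = 50 + 5 = 55$)
$\left(-31498 - 19555\right) + B{\left(-140,q{\left(-2 \right)} \right)} = \left(-31498 - 19555\right) + 55 = -51053 + 55 = -50998$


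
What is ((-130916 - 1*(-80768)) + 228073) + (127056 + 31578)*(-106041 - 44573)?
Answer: -23892323351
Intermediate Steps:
((-130916 - 1*(-80768)) + 228073) + (127056 + 31578)*(-106041 - 44573) = ((-130916 + 80768) + 228073) + 158634*(-150614) = (-50148 + 228073) - 23892501276 = 177925 - 23892501276 = -23892323351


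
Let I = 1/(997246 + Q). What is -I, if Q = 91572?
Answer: -1/1088818 ≈ -9.1843e-7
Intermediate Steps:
I = 1/1088818 (I = 1/(997246 + 91572) = 1/1088818 ≈ 9.1843e-7)
-I = -1*1/1088818 = -1/1088818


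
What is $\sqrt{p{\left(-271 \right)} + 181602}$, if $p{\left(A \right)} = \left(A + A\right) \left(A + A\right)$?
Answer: $\sqrt{475366} \approx 689.47$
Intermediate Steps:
$p{\left(A \right)} = 4 A^{2}$ ($p{\left(A \right)} = 2 A 2 A = 4 A^{2}$)
$\sqrt{p{\left(-271 \right)} + 181602} = \sqrt{4 \left(-271\right)^{2} + 181602} = \sqrt{4 \cdot 73441 + 181602} = \sqrt{293764 + 181602} = \sqrt{475366}$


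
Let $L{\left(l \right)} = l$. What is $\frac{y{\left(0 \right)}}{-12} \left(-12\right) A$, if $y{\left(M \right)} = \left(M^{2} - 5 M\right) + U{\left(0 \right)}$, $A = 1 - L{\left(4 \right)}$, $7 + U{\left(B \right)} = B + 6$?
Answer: $3$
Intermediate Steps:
$U{\left(B \right)} = -1 + B$ ($U{\left(B \right)} = -7 + \left(B + 6\right) = -7 + \left(6 + B\right) = -1 + B$)
$A = -3$ ($A = 1 - 4 = -3$)
$y{\left(M \right)} = -1 + M^{2} - 5 M$ ($y{\left(M \right)} = \left(M^{2} - 5 M\right) + \left(-1 + 0\right) = \left(M^{2} - 5 M\right) - 1 = -1 + M^{2} - 5 M$)
$\frac{y{\left(0 \right)}}{-12} \left(-12\right) A = \frac{-1 + 0^{2} - 0}{-12} \left(-12\right) \left(-3\right) = \left(-1 + 0 + 0\right) \left(- \frac{1}{12}\right) \left(-12\right) \left(-3\right) = \left(-1\right) \left(- \frac{1}{12}\right) \left(-12\right) \left(-3\right) = \frac{1}{12} \left(-12\right) \left(-3\right) = \left(-1\right) \left(-3\right) = 3$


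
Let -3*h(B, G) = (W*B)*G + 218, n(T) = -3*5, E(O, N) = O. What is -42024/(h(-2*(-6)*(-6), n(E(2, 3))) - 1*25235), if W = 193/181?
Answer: 22819032/13950503 ≈ 1.6357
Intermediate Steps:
W = 193/181 (W = 193*(1/181) = 193/181 ≈ 1.0663)
n(T) = -15
h(B, G) = -218/3 - 193*B*G/543 (h(B, G) = -((193*B/181)*G + 218)/3 = -(193*B*G/181 + 218)/3 = -(218 + 193*B*G/181)/3 = -218/3 - 193*B*G/543)
-42024/(h(-2*(-6)*(-6), n(E(2, 3))) - 1*25235) = -42024/((-218/3 - 193/543*-2*(-6)*(-6)*(-15)) - 1*25235) = -42024/((-218/3 - 193/543*12*(-6)*(-15)) - 25235) = -42024/((-218/3 - 193/543*(-72)*(-15)) - 25235) = -42024/((-218/3 - 69480/181) - 25235) = -42024/(-247898/543 - 25235) = -42024/(-13950503/543) = -42024*(-543/13950503) = 22819032/13950503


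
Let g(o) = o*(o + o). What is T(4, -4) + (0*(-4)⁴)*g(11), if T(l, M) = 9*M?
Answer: -36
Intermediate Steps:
g(o) = 2*o² (g(o) = o*(2*o) = 2*o²)
T(4, -4) + (0*(-4)⁴)*g(11) = 9*(-4) + (0*(-4)⁴)*(2*11²) = -36 + (0*256)*(2*121) = -36 + 0*242 = -36 + 0 = -36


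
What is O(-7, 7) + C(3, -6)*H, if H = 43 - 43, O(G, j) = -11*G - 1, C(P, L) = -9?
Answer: 76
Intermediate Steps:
O(G, j) = -1 - 11*G
H = 0
O(-7, 7) + C(3, -6)*H = (-1 - 11*(-7)) - 9*0 = (-1 + 77) + 0 = 76 + 0 = 76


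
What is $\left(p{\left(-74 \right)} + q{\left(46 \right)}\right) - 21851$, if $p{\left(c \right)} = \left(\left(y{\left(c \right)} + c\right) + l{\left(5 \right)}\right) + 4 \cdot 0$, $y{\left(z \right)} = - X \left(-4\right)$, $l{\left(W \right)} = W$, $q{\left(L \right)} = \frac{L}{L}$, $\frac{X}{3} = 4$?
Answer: $-21871$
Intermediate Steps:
$X = 12$ ($X = 3 \cdot 4 = 12$)
$q{\left(L \right)} = 1$
$y{\left(z \right)} = 48$ ($y{\left(z \right)} = \left(-1\right) 12 \left(-4\right) = \left(-12\right) \left(-4\right) = 48$)
$p{\left(c \right)} = 53 + c$ ($p{\left(c \right)} = \left(\left(48 + c\right) + 5\right) + 4 \cdot 0 = \left(53 + c\right) + 0 = 53 + c$)
$\left(p{\left(-74 \right)} + q{\left(46 \right)}\right) - 21851 = \left(\left(53 - 74\right) + 1\right) - 21851 = \left(-21 + 1\right) - 21851 = -20 - 21851 = -21871$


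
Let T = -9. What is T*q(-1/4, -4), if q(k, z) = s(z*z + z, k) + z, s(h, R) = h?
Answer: -72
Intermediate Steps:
q(k, z) = z² + 2*z (q(k, z) = (z*z + z) + z = (z² + z) + z = (z + z²) + z = z² + 2*z)
T*q(-1/4, -4) = -(-36)*(2 - 4) = -(-36)*(-2) = -9*8 = -72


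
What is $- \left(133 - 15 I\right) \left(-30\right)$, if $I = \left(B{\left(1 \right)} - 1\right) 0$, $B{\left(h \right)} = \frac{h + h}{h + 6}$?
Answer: $3990$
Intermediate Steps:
$B{\left(h \right)} = \frac{2 h}{6 + h}$
$I = 0$ ($I = \left(2 \cdot 1 \frac{1}{6 + 1} - 1\right) 0 = \left(2 \cdot 1 \cdot \frac{1}{7} - 1\right) 0 = \left(\frac{2}{7} - 1\right) 0 = \left(- \frac{5}{7}\right) 0 = 0$)
$- \left(133 - 15 I\right) \left(-30\right) = - \left(133 - 0\right) \left(-30\right) = - \left(133 + 0\right) \left(-30\right) = - 133 \left(-30\right) = \left(-1\right) \left(-3990\right) = 3990$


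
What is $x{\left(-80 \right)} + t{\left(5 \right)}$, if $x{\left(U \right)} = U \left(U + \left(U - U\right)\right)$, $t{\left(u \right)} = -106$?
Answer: $6294$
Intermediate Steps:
$x{\left(U \right)} = U^{2}$ ($x{\left(U \right)} = U \left(U + 0\right) = U U = U^{2}$)
$x{\left(-80 \right)} + t{\left(5 \right)} = \left(-80\right)^{2} - 106 = 6400 - 106 = 6294$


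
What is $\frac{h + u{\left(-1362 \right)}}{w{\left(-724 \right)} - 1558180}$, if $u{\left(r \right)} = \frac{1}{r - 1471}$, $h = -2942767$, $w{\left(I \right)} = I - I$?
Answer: $\frac{2084214728}{1103580985} \approx 1.8886$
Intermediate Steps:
$w{\left(I \right)} = 0$
$u{\left(r \right)} = \frac{1}{-1471 + r}$
$\frac{h + u{\left(-1362 \right)}}{w{\left(-724 \right)} - 1558180} = \frac{-2942767 + \frac{1}{-1471 - 1362}}{0 - 1558180} = \frac{-2942767 + \frac{1}{-2833}}{-1558180} = \left(-2942767 - \frac{1}{2833}\right) \left(- \frac{1}{1558180}\right) = \left(- \frac{8336858912}{2833}\right) \left(- \frac{1}{1558180}\right) = \frac{2084214728}{1103580985}$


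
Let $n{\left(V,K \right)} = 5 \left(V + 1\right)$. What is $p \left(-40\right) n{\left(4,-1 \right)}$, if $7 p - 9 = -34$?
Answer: $\frac{25000}{7} \approx 3571.4$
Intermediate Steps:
$p = - \frac{25}{7}$ ($p = \frac{9}{7} + \frac{1}{7} \left(-34\right) = \frac{9}{7} - \frac{34}{7} = - \frac{25}{7} \approx -3.5714$)
$n{\left(V,K \right)} = 5 + 5 V$ ($n{\left(V,K \right)} = 5 \left(1 + V\right) = 5 + 5 V$)
$p \left(-40\right) n{\left(4,-1 \right)} = \left(- \frac{25}{7}\right) \left(-40\right) \left(5 + 5 \cdot 4\right) = \frac{1000 \left(5 + 20\right)}{7} = \frac{1000}{7} \cdot 25 = \frac{25000}{7}$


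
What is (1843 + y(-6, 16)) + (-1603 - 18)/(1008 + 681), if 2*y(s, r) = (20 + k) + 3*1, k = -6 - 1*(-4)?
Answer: 6257881/3378 ≈ 1852.5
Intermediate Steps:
k = -2 (k = -6 + 4 = -2)
y(s, r) = 21/2 (y(s, r) = ((20 - 2) + 3*1)/2 = (18 + 3)/2 = (½)*21 = 21/2)
(1843 + y(-6, 16)) + (-1603 - 18)/(1008 + 681) = (1843 + 21/2) + (-1603 - 18)/(1008 + 681) = 3707/2 - 1621/1689 = 6257881/3378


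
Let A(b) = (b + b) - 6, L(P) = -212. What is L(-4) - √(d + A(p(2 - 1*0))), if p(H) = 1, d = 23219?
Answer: -212 - √23215 ≈ -364.36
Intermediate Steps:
A(b) = -6 + 2*b (A(b) = 2*b - 6 = -6 + 2*b)
L(-4) - √(d + A(p(2 - 1*0))) = -212 - √(23219 + (-6 + 2*1)) = -212 - √(23219 + (-6 + 2)) = -212 - √(23219 - 4) = -212 - √23215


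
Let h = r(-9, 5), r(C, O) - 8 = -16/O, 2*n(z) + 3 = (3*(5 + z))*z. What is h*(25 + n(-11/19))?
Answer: 34068/361 ≈ 94.371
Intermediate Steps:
n(z) = -3/2 + z*(15 + 3*z)/2 (n(z) = -3/2 + ((3*(5 + z))*z)/2 = -3/2 + ((15 + 3*z)*z)/2 = -3/2 + (z*(15 + 3*z))/2 = -3/2 + z*(15 + 3*z)/2)
r(C, O) = 8 - 16/O
h = 24/5 (h = 8 - 16/5 = 24/5 ≈ 4.8000)
h*(25 + n(-11/19)) = 24*(25 + (-3/2 + 3*(-11/19)²/2 + 15*(-11/19)/2))/5 = 24*(25 + (-3/2 + 3*(-11*1/19)²/2 + 15*(-11*1/19)/2))/5 = 24*(25 + (-3/2 + 3*(-11/19)²/2 + (15/2)*(-11/19)))/5 = 24*(25 + (-3/2 + (3/2)*(121/361) - 165/38))/5 = 24*(25 + (-3/2 + 363/722 - 165/38))/5 = 24*(25 - 3855/722)/5 = (24/5)*(14195/722) = 34068/361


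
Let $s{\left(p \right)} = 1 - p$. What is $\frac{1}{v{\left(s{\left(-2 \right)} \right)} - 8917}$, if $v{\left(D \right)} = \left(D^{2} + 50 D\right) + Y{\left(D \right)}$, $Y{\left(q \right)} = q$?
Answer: $- \frac{1}{8755} \approx -0.00011422$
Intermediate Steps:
$v{\left(D \right)} = D^{2} + 51 D$ ($v{\left(D \right)} = \left(D^{2} + 50 D\right) + D = D^{2} + 51 D$)
$\frac{1}{v{\left(s{\left(-2 \right)} \right)} - 8917} = \frac{1}{\left(1 - -2\right) \left(51 + \left(1 - -2\right)\right) - 8917} = \frac{1}{\left(1 + 2\right) \left(51 + \left(1 + 2\right)\right) - 8917} = \frac{1}{3 \left(51 + 3\right) - 8917} = \frac{1}{3 \cdot 54 - 8917} = \frac{1}{162 - 8917} = \frac{1}{-8755} = - \frac{1}{8755}$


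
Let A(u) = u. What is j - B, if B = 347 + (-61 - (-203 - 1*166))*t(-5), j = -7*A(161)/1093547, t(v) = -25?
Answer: 1148692852/156221 ≈ 7353.0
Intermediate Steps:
j = -161/156221 (j = -7*161/1093547 = -1127*1/1093547 = -161/156221 ≈ -0.0010306)
B = -7353 (B = 347 + (-61 - (-203 - 1*166))*(-25) = 347 + (-61 - (-203 - 166))*(-25) = 347 + (-61 - 1*(-369))*(-25) = 347 + (-61 + 369)*(-25) = 347 + 308*(-25) = 347 - 7700 = -7353)
j - B = -161/156221 - 1*(-7353) = -161/156221 + 7353 = 1148692852/156221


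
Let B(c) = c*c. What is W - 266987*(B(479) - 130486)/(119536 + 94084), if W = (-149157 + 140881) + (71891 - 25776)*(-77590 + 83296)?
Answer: 11236422162019/42724 ≈ 2.6300e+8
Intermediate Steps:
B(c) = c²
W = 263123914 (W = -8276 + 46115*5706 = -8276 + 263132190 = 263123914)
W - 266987*(B(479) - 130486)/(119536 + 94084) = 263123914 - 266987*(479² - 130486)/(119536 + 94084) = 263123914 - 266987/(213620/(229441 - 130486)) = 263123914 - 266987/(213620/98955) = 263123914 - 266987/(213620*(1/98955)) = 263123914 - 266987/42724/19791 = 263123914 - 266987*19791/42724 = 263123914 - 5283939717/42724 = 11236422162019/42724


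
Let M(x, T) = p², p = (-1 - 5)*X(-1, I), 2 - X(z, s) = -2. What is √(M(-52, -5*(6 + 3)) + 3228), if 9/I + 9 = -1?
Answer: 2*√951 ≈ 61.677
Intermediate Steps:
I = -9/10 (I = 9/(-9 - 1) = 9/(-10) = 9*(-⅒) = -9/10 ≈ -0.90000)
X(z, s) = 4 (X(z, s) = 2 - 1*(-2) = 2 + 2 = 4)
p = -24 (p = (-1 - 5)*4 = -6*4 = -24)
M(x, T) = 576 (M(x, T) = (-24)² = 576)
√(M(-52, -5*(6 + 3)) + 3228) = √(576 + 3228) = √3804 = 2*√951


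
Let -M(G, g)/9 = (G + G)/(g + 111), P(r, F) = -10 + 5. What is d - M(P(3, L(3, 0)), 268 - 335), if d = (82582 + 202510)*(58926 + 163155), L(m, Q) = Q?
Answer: 1392897361899/22 ≈ 6.3314e+10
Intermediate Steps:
P(r, F) = -5
d = 63313516452 (d = 285092*222081 = 63313516452)
M(G, g) = -18*G/(111 + g) (M(G, g) = -9*(G + G)/(g + 111) = -9*2*G/(111 + g) = -18*G/(111 + g))
d - M(P(3, L(3, 0)), 268 - 335) = 63313516452 - (-18)*(-5)/(111 + (268 - 335)) = 63313516452 - (-18)*(-5)/(111 - 67) = 63313516452 - (-18)*(-5)/44 = 63313516452 - 1*45/22 = 63313516452 - 45/22 = 1392897361899/22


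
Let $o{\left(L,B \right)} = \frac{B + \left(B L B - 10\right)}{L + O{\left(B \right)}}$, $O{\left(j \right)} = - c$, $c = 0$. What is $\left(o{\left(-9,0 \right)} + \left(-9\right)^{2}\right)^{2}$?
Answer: $\frac{546121}{81} \approx 6742.2$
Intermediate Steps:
$O{\left(j \right)} = 0$ ($O{\left(j \right)} = \left(-1\right) 0 = 0$)
$o{\left(L,B \right)} = \frac{-10 + B + L B^{2}}{L}$ ($o{\left(L,B \right)} = \frac{B + \left(B L B - 10\right)}{L + 0} = \frac{B + \left(L B^{2} - 10\right)}{L} = \frac{B + \left(-10 + L B^{2}\right)}{L} = \frac{-10 + B + L B^{2}}{L}$)
$\left(o{\left(-9,0 \right)} + \left(-9\right)^{2}\right)^{2} = \left(\frac{-10 + 0 - 9 \cdot 0^{2}}{-9} + \left(-9\right)^{2}\right)^{2} = \left(- \frac{-10 + 0 - 0}{9} + 81\right)^{2} = \left(- \frac{-10 + 0 + 0}{9} + 81\right)^{2} = \left(\left(- \frac{1}{9}\right) \left(-10\right) + 81\right)^{2} = \left(\frac{10}{9} + 81\right)^{2} = \left(\frac{739}{9}\right)^{2} = \frac{546121}{81}$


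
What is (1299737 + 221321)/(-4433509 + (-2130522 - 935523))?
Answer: -760529/3749777 ≈ -0.20282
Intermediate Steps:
(1299737 + 221321)/(-4433509 + (-2130522 - 935523)) = 1521058/(-4433509 - 3066045) = 1521058/(-7499554) = 1521058*(-1/7499554) = -760529/3749777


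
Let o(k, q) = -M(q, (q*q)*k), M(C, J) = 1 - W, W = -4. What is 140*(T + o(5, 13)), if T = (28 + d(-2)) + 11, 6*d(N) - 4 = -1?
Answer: 4830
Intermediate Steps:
d(N) = 1/2 (d(N) = 2/3 + (1/6)*(-1) = 2/3 - 1/6 = 1/2)
T = 79/2 (T = (28 + 1/2) + 11 = 57/2 + 11 = 79/2 ≈ 39.500)
M(C, J) = 5 (M(C, J) = 1 - 1*(-4) = 1 + 4 = 5)
o(k, q) = -5 (o(k, q) = -1*5 = -5)
140*(T + o(5, 13)) = 140*(79/2 - 5) = 140*(69/2) = 4830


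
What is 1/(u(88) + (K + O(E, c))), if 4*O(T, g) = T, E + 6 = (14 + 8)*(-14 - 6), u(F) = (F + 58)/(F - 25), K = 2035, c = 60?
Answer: 126/242653 ≈ 0.00051926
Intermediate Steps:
u(F) = (58 + F)/(-25 + F)
E = -446 (E = -6 + (14 + 8)*(-14 - 6) = -6 + 22*(-20) = -6 - 440 = -446)
O(T, g) = T/4
1/(u(88) + (K + O(E, c))) = 1/((58 + 88)/(-25 + 88) + (2035 + (¼)*(-446))) = 1/(146/63 + (2035 - 223/2)) = 1/((1/63)*146 + 3847/2) = 1/(146/63 + 3847/2) = 1/(242653/126) = 126/242653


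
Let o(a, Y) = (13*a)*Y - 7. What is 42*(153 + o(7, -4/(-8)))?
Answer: 8043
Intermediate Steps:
o(a, Y) = -7 + 13*Y*a (o(a, Y) = 13*Y*a - 7 = -7 + 13*Y*a)
42*(153 + o(7, -4/(-8))) = 42*(153 + (-7 + 13*(-4/(-8))*7)) = 42*(153 + (-7 + 13*(-4*(-1/8))*7)) = 42*(153 + (-7 + 13*(1/2)*7)) = 42*(153 + (-7 + 91/2)) = 42*(153 + 77/2) = 42*(383/2) = 8043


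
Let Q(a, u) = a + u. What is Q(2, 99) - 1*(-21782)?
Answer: 21883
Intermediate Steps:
Q(2, 99) - 1*(-21782) = (2 + 99) - 1*(-21782) = 101 + 21782 = 21883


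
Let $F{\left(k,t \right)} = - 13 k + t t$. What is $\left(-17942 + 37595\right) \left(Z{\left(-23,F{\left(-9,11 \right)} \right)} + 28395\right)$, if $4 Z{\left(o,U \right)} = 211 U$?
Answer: $\frac{1609561047}{2} \approx 8.0478 \cdot 10^{8}$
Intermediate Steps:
$F{\left(k,t \right)} = t^{2} - 13 k$ ($F{\left(k,t \right)} = - 13 k + t^{2} = t^{2} - 13 k$)
$Z{\left(o,U \right)} = \frac{211 U}{4}$
$\left(-17942 + 37595\right) \left(Z{\left(-23,F{\left(-9,11 \right)} \right)} + 28395\right) = \left(-17942 + 37595\right) \left(\frac{211 \left(11^{2} - -117\right)}{4} + 28395\right) = 19653 \left(\frac{211 \left(121 + 117\right)}{4} + 28395\right) = 19653 \left(\frac{211}{4} \cdot 238 + 28395\right) = 19653 \left(\frac{25109}{2} + 28395\right) = 19653 \cdot \frac{81899}{2} = \frac{1609561047}{2}$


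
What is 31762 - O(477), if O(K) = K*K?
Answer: -195767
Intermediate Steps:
O(K) = K²
31762 - O(477) = 31762 - 1*477² = 31762 - 1*227529 = 31762 - 227529 = -195767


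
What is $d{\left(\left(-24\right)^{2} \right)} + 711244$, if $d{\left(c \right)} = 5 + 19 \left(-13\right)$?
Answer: $711002$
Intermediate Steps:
$d{\left(c \right)} = -242$ ($d{\left(c \right)} = 5 - 247 = -242$)
$d{\left(\left(-24\right)^{2} \right)} + 711244 = -242 + 711244 = 711002$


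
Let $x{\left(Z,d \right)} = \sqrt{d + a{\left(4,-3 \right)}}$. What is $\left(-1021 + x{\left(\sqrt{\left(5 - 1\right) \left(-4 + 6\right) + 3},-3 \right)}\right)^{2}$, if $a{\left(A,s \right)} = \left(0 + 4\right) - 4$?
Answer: $\left(1021 - i \sqrt{3}\right)^{2} \approx 1.0424 \cdot 10^{6} - 3537.0 i$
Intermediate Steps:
$a{\left(A,s \right)} = 0$ ($a{\left(A,s \right)} = 4 - 4 = 0$)
$x{\left(Z,d \right)} = \sqrt{d}$ ($x{\left(Z,d \right)} = \sqrt{d + 0} = \sqrt{d}$)
$\left(-1021 + x{\left(\sqrt{\left(5 - 1\right) \left(-4 + 6\right) + 3},-3 \right)}\right)^{2} = \left(-1021 + \sqrt{-3}\right)^{2} = \left(-1021 + i \sqrt{3}\right)^{2}$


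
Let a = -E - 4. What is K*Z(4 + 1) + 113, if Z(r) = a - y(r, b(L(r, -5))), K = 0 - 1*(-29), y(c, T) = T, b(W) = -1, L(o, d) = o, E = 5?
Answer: -119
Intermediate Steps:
K = 29 (K = 0 + 29 = 29)
a = -9 (a = -1*5 - 4 = -5 - 4 = -9)
Z(r) = -8 (Z(r) = -9 - 1*(-1) = -9 + 1 = -8)
K*Z(4 + 1) + 113 = 29*(-8) + 113 = -232 + 113 = -119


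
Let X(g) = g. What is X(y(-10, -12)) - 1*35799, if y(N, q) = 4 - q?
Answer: -35783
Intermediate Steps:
X(y(-10, -12)) - 1*35799 = (4 - 1*(-12)) - 1*35799 = (4 + 12) - 35799 = 16 - 35799 = -35783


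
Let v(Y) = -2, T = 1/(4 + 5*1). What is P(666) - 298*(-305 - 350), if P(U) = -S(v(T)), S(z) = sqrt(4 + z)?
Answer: 195190 - sqrt(2) ≈ 1.9519e+5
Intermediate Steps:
T = 1/9 (T = 1/(4 + 5) = 1/9 ≈ 0.11111)
P(U) = -sqrt(2) (P(U) = -sqrt(4 - 2) = -sqrt(2))
P(666) - 298*(-305 - 350) = -sqrt(2) - 298*(-305 - 350) = -sqrt(2) - 298*(-655) = -sqrt(2) + 195190 = 195190 - sqrt(2)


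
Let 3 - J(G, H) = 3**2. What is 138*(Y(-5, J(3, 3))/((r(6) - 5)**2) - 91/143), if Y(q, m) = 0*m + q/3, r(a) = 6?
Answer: -3496/11 ≈ -317.82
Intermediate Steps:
J(G, H) = -6 (J(G, H) = 3 - 1*3**2 = 3 - 1*9 = 3 - 9 = -6)
Y(q, m) = q/3 (Y(q, m) = 0 + q*(1/3) = 0 + q/3 = q/3)
138*(Y(-5, J(3, 3))/((r(6) - 5)**2) - 91/143) = 138*(((1/3)*(-5))/((6 - 5)**2) - 91/143) = 138*(-5/(3*(1**2)) - 91*1/143) = 138*(-5/3/1 - 7/11) = 138*(-5/3*1 - 7/11) = 138*(-5/3 - 7/11) = 138*(-76/33) = -3496/11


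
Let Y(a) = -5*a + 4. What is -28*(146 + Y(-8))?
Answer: -5320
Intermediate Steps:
Y(a) = 4 - 5*a
-28*(146 + Y(-8)) = -28*(146 + (4 - 5*(-8))) = -28*(146 + (4 + 40)) = -28*(146 + 44) = -28*190 = -5320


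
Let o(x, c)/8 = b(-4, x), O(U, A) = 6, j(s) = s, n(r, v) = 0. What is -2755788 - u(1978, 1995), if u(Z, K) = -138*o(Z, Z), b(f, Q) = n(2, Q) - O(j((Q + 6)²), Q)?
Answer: -2762412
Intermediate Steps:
b(f, Q) = -6 (b(f, Q) = 0 - 1*6 = 0 - 6 = -6)
o(x, c) = -48 (o(x, c) = 8*(-6) = -48)
u(Z, K) = 6624 (u(Z, K) = -138*(-48) = 6624)
-2755788 - u(1978, 1995) = -2755788 - 1*6624 = -2755788 - 6624 = -2762412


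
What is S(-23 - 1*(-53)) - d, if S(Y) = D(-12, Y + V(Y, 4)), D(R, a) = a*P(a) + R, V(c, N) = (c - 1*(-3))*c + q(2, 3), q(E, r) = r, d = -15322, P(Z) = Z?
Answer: 1061839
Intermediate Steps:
V(c, N) = 3 + c*(3 + c) (V(c, N) = (c - 1*(-3))*c + 3 = (c + 3)*c + 3 = (3 + c)*c + 3 = c*(3 + c) + 3 = 3 + c*(3 + c))
D(R, a) = R + a**2 (D(R, a) = a*a + R = a**2 + R = R + a**2)
S(Y) = -12 + (3 + Y**2 + 4*Y)**2 (S(Y) = -12 + (Y + (3 + Y**2 + 3*Y))**2 = -12 + (3 + Y**2 + 4*Y)**2)
S(-23 - 1*(-53)) - d = (-12 + (3 + (-23 - 1*(-53))**2 + 4*(-23 - 1*(-53)))**2) - 1*(-15322) = (-12 + (3 + (-23 + 53)**2 + 4*(-23 + 53))**2) + 15322 = (-12 + (3 + 30**2 + 4*30)**2) + 15322 = (-12 + (3 + 900 + 120)**2) + 15322 = (-12 + 1023**2) + 15322 = (-12 + 1046529) + 15322 = 1046517 + 15322 = 1061839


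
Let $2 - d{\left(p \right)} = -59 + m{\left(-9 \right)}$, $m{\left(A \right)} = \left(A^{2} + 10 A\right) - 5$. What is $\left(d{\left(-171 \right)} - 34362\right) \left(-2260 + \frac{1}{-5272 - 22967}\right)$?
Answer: $\frac{729400391489}{9413} \approx 7.7489 \cdot 10^{7}$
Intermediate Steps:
$m{\left(A \right)} = -5 + A^{2} + 10 A$
$d{\left(p \right)} = 75$ ($d{\left(p \right)} = 2 - \left(-59 + \left(-5 + \left(-9\right)^{2} + 10 \left(-9\right)\right)\right) = 2 - \left(-59 - 14\right) = 2 - -73 = 2 + 73 = 75$)
$\left(d{\left(-171 \right)} - 34362\right) \left(-2260 + \frac{1}{-5272 - 22967}\right) = \left(75 - 34362\right) \left(-2260 + \frac{1}{-5272 - 22967}\right) = - 34287 \left(-2260 + \frac{1}{-28239}\right) = - 34287 \left(-2260 - \frac{1}{28239}\right) = \left(-34287\right) \left(- \frac{63820141}{28239}\right) = \frac{729400391489}{9413}$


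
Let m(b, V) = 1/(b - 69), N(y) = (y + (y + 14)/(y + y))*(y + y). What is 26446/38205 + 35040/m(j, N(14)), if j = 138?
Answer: 92370547246/38205 ≈ 2.4178e+6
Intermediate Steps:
N(y) = 2*y*(y + (14 + y)/(2*y)) (N(y) = (y + (14 + y)/((2*y)))*(2*y) = (y + (14 + y)*(1/(2*y)))*(2*y) = (y + (14 + y)/(2*y))*(2*y) = 2*y*(y + (14 + y)/(2*y)))
m(b, V) = 1/(-69 + b)
26446/38205 + 35040/m(j, N(14)) = 26446/38205 + 35040/(1/(-69 + 138)) = 26446*(1/38205) + 35040/(1/69) = 26446/38205 + 35040/(1/69) = 26446/38205 + 35040*69 = 26446/38205 + 2417760 = 92370547246/38205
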